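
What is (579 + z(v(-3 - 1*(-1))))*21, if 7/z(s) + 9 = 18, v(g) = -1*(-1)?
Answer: 36526/3 ≈ 12175.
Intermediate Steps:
v(g) = 1
z(s) = 7/9 (z(s) = 7/(-9 + 18) = 7/9)
(579 + z(v(-3 - 1*(-1))))*21 = (579 + 7/9)*21 = (5218/9)*21 = 36526/3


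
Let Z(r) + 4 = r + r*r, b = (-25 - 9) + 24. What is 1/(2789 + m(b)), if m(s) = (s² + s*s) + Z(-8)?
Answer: 1/3041 ≈ 0.00032884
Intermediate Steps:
b = -10 (b = -34 + 24 = -10)
Z(r) = -4 + r + r² (Z(r) = -4 + (r + r*r) = -4 + (r + r²) = -4 + r + r²)
m(s) = 52 + 2*s² (m(s) = (s² + s*s) + (-4 - 8 + (-8)²) = (s² + s²) + (-4 - 8 + 64) = 2*s² + 52 = 52 + 2*s²)
1/(2789 + m(b)) = 1/(2789 + (52 + 2*(-10)²)) = 1/(2789 + (52 + 2*100)) = 1/(2789 + (52 + 200)) = 1/(2789 + 252) = 1/3041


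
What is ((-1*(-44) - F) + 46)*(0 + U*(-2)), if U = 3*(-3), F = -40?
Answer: 2340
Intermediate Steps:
U = -9
((-1*(-44) - F) + 46)*(0 + U*(-2)) = ((-1*(-44) - 1*(-40)) + 46)*(0 - 9*(-2)) = ((44 + 40) + 46)*(0 + 18) = (84 + 46)*18 = 130*18 = 2340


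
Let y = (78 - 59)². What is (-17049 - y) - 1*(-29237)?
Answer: 11827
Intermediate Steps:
y = 361 (y = 19² = 361)
(-17049 - y) - 1*(-29237) = (-17049 - 1*361) - 1*(-29237) = (-17049 - 361) + 29237 = -17410 + 29237 = 11827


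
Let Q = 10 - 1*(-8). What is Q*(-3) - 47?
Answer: -101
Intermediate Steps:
Q = 18 (Q = 10 + 8 = 18)
Q*(-3) - 47 = 18*(-3) - 47 = -54 - 47 = -101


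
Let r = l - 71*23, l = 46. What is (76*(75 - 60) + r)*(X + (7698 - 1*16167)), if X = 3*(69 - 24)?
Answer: 3725298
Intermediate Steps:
X = 135 (X = 3*45 = 135)
r = -1587 (r = 46 - 71*23 = 46 - 1633 = -1587)
(76*(75 - 60) + r)*(X + (7698 - 1*16167)) = (76*(75 - 60) - 1587)*(135 + (7698 - 1*16167)) = (76*15 - 1587)*(135 + (7698 - 16167)) = (1140 - 1587)*(135 - 8469) = -447*(-8334) = 3725298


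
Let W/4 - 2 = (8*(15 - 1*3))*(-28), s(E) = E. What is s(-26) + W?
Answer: -10770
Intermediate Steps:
W = -10744 (W = 8 + 4*((8*(15 - 1*3))*(-28)) = 8 + 4*((8*(15 - 3))*(-28)) = 8 + 4*((8*12)*(-28)) = 8 + 4*(96*(-28)) = 8 + 4*(-2688) = 8 - 10752 = -10744)
s(-26) + W = -26 - 10744 = -10770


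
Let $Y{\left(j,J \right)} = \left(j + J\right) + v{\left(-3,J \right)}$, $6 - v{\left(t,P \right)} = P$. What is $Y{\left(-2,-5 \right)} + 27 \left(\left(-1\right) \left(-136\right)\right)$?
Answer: $3676$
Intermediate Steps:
$v{\left(t,P \right)} = 6 - P$
$Y{\left(j,J \right)} = 6 + j$ ($Y{\left(j,J \right)} = \left(j + J\right) - \left(-6 + J\right) = \left(J + j\right) - \left(-6 + J\right) = 6 + j$)
$Y{\left(-2,-5 \right)} + 27 \left(\left(-1\right) \left(-136\right)\right) = \left(6 - 2\right) + 27 \left(\left(-1\right) \left(-136\right)\right) = 4 + 27 \cdot 136 = 4 + 3672 = 3676$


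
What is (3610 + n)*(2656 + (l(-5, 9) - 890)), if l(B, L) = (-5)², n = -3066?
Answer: 974304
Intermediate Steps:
l(B, L) = 25
(3610 + n)*(2656 + (l(-5, 9) - 890)) = (3610 - 3066)*(2656 + (25 - 890)) = 544*(2656 - 865) = 544*1791 = 974304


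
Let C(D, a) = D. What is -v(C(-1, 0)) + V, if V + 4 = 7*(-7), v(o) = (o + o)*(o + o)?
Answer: -57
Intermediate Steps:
v(o) = 4*o² (v(o) = (2*o)*(2*o) = 4*o²)
V = -53 (V = -4 + 7*(-7) = -4 - 49 = -53)
-v(C(-1, 0)) + V = -4*(-1)² - 53 = -4 - 53 = -57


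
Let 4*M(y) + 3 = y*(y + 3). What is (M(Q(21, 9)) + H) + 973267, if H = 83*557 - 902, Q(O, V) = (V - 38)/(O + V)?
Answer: 3666941131/3600 ≈ 1.0186e+6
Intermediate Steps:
Q(O, V) = (-38 + V)/(O + V)
M(y) = -¾ + y*(3 + y)/4 (M(y) = -¾ + (y*(y + 3))/4 = -¾ + (y*(3 + y))/4 = -¾ + y*(3 + y)/4)
H = 45329 (H = 46231 - 902 = 45329)
(M(Q(21, 9)) + H) + 973267 = ((-¾ + ((-38 + 9)/(21 + 9))²/4 + 3*((-38 + 9)/(21 + 9))/4) + 45329) + 973267 = ((-¾ + (-29/30)²/4 + 3*(-29/30)/4) + 45329) + 973267 = ((-¾ + ((1/30)*(-29))²/4 + 3*((1/30)*(-29))/4) + 45329) + 973267 = ((-¾ + (-29/30)²/4 + (¾)*(-29/30)) + 45329) + 973267 = ((-¾ + (¼)*(841/900) - 29/40) + 45329) + 973267 = ((-¾ + 841/3600 - 29/40) + 45329) + 973267 = (-4469/3600 + 45329) + 973267 = 163179931/3600 + 973267 = 3666941131/3600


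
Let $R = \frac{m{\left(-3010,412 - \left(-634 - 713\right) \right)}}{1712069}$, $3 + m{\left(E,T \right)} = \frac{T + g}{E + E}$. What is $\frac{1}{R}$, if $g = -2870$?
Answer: $- \frac{10306655380}{16949} \approx -6.081 \cdot 10^{5}$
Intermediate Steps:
$m{\left(E,T \right)} = -3 + \frac{-2870 + T}{2 E}$ ($m{\left(E,T \right)} = -3 + \frac{T - 2870}{E + E} = -3 + \frac{-2870 + T}{2 E}$)
$R = - \frac{16949}{10306655380}$ ($R = \frac{\frac{1}{2} \frac{1}{-3010} \left(-2870 + \left(412 - \left(-634 - 713\right)\right) - -18060\right)}{1712069} = \frac{1}{2} \left(- \frac{1}{3010}\right) \left(-2870 + \left(412 - -1347\right) + 18060\right) \frac{1}{1712069} = \frac{1}{2} \left(- \frac{1}{3010}\right) \left(-2870 + \left(412 + 1347\right) + 18060\right) \frac{1}{1712069} = \frac{1}{2} \left(- \frac{1}{3010}\right) \left(-2870 + 1759 + 18060\right) \frac{1}{1712069} = \frac{1}{2} \left(- \frac{1}{3010}\right) 16949 \cdot \frac{1}{1712069} = \left(- \frac{16949}{6020}\right) \frac{1}{1712069} = - \frac{16949}{10306655380} \approx -1.6445 \cdot 10^{-6}$)
$\frac{1}{R} = \frac{1}{- \frac{16949}{10306655380}} = - \frac{10306655380}{16949}$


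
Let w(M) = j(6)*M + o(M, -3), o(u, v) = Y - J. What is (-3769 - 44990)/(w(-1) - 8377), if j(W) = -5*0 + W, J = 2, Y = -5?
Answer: 48759/8390 ≈ 5.8116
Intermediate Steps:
j(W) = W (j(W) = 0 + W = W)
o(u, v) = -7 (o(u, v) = -5 - 1*2 = -5 - 2 = -7)
w(M) = -7 + 6*M (w(M) = 6*M - 7 = -7 + 6*M)
(-3769 - 44990)/(w(-1) - 8377) = (-3769 - 44990)/((-7 + 6*(-1)) - 8377) = -48759/((-7 - 6) - 8377) = -48759/(-13 - 8377) = -48759/(-8390) = -48759*(-1/8390) = 48759/8390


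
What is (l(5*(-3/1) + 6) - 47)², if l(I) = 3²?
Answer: 1444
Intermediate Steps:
l(I) = 9
(l(5*(-3/1) + 6) - 47)² = (9 - 47)² = (-38)² = 1444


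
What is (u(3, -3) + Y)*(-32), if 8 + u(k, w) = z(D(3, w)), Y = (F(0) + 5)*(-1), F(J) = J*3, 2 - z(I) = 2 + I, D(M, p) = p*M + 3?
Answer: 224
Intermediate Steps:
D(M, p) = 3 + M*p (D(M, p) = M*p + 3 = 3 + M*p)
z(I) = -I (z(I) = 2 - (2 + I) = 2 + (-2 - I) = -I)
F(J) = 3*J
Y = -5 (Y = (3*0 + 5)*(-1) = (0 + 5)*(-1) = 5*(-1) = -5)
u(k, w) = -11 - 3*w (u(k, w) = -8 - (3 + 3*w) = -8 + (-3 - 3*w) = -11 - 3*w)
(u(3, -3) + Y)*(-32) = ((-11 - 3*(-3)) - 5)*(-32) = ((-11 + 9) - 5)*(-32) = (-2 - 5)*(-32) = -7*(-32) = 224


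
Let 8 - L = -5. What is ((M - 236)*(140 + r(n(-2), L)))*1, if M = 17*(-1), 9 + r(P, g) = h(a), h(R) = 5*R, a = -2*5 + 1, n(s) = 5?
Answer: -21758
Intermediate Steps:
L = 13 (L = 8 - 1*(-5) = 8 + 5 = 13)
a = -9 (a = -10 + 1 = -9)
r(P, g) = -54 (r(P, g) = -9 + 5*(-9) = -9 - 45 = -54)
M = -17
((M - 236)*(140 + r(n(-2), L)))*1 = ((-17 - 236)*(140 - 54))*1 = -253*86*1 = -21758*1 = -21758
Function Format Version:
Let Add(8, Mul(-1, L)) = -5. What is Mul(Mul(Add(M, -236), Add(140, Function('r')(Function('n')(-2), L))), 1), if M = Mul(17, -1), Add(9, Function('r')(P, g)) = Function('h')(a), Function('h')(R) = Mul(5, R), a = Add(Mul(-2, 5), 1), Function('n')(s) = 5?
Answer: -21758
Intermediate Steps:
L = 13 (L = Add(8, Mul(-1, -5)) = Add(8, 5) = 13)
a = -9 (a = Add(-10, 1) = -9)
Function('r')(P, g) = -54 (Function('r')(P, g) = Add(-9, Mul(5, -9)) = Add(-9, -45) = -54)
M = -17
Mul(Mul(Add(M, -236), Add(140, Function('r')(Function('n')(-2), L))), 1) = Mul(Mul(Add(-17, -236), Add(140, -54)), 1) = Mul(Mul(-253, 86), 1) = Mul(-21758, 1) = -21758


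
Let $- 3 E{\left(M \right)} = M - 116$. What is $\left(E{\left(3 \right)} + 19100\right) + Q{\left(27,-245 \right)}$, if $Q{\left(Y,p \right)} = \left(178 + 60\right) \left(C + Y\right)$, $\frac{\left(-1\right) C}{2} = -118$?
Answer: $\frac{245195}{3} \approx 81732.0$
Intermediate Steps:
$C = 236$ ($C = \left(-2\right) \left(-118\right) = 236$)
$Q{\left(Y,p \right)} = 56168 + 238 Y$ ($Q{\left(Y,p \right)} = \left(178 + 60\right) \left(236 + Y\right) = 238 \left(236 + Y\right) = 56168 + 238 Y$)
$E{\left(M \right)} = \frac{116}{3} - \frac{M}{3}$ ($E{\left(M \right)} = - \frac{M - 116}{3} = - \frac{-116 + M}{3} = \frac{116}{3} - \frac{M}{3}$)
$\left(E{\left(3 \right)} + 19100\right) + Q{\left(27,-245 \right)} = \left(\left(\frac{116}{3} - 1\right) + 19100\right) + \left(56168 + 238 \cdot 27\right) = \left(\left(\frac{116}{3} - 1\right) + 19100\right) + \left(56168 + 6426\right) = \left(\frac{113}{3} + 19100\right) + 62594 = \frac{57413}{3} + 62594 = \frac{245195}{3}$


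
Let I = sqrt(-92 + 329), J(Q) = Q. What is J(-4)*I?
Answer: -4*sqrt(237) ≈ -61.579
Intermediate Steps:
I = sqrt(237) ≈ 15.395
J(-4)*I = -4*sqrt(237)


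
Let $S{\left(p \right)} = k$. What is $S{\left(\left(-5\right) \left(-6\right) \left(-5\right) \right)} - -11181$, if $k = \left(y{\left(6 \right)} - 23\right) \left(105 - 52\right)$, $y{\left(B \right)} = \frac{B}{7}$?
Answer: $\frac{70052}{7} \approx 10007.0$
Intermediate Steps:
$y{\left(B \right)} = \frac{B}{7}$ ($y{\left(B \right)} = B \frac{1}{7} = \frac{B}{7}$)
$k = - \frac{8215}{7}$ ($k = \left(\frac{1}{7} \cdot 6 - 23\right) \left(105 - 52\right) = \left(\frac{6}{7} - 23\right) 53 = \left(- \frac{155}{7}\right) 53 = - \frac{8215}{7} \approx -1173.6$)
$S{\left(p \right)} = - \frac{8215}{7}$
$S{\left(\left(-5\right) \left(-6\right) \left(-5\right) \right)} - -11181 = - \frac{8215}{7} - -11181 = - \frac{8215}{7} + 11181 = \frac{70052}{7}$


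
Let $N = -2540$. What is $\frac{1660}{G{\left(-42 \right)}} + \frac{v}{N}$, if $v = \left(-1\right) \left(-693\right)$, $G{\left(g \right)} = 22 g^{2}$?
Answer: $- \frac{2834693}{12321540} \approx -0.23006$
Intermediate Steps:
$v = 693$
$\frac{1660}{G{\left(-42 \right)}} + \frac{v}{N} = \frac{1660}{22 \left(-42\right)^{2}} + \frac{693}{-2540} = \frac{1660}{22 \cdot 1764} + 693 \left(- \frac{1}{2540}\right) = \frac{1660}{38808} - \frac{693}{2540} = 1660 \cdot \frac{1}{38808} - \frac{693}{2540} = \frac{415}{9702} - \frac{693}{2540} = - \frac{2834693}{12321540}$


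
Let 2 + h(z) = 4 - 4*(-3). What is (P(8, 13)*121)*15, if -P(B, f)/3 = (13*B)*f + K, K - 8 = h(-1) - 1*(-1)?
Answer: -7486875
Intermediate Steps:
h(z) = 14 (h(z) = -2 + (4 - 4*(-3)) = -2 + (4 + 12) = -2 + 16 = 14)
K = 23 (K = 8 + (14 - 1*(-1)) = 8 + (14 + 1) = 8 + 15 = 23)
P(B, f) = -69 - 39*B*f (P(B, f) = -3*((13*B)*f + 23) = -3*(13*B*f + 23) = -3*(23 + 13*B*f) = -69 - 39*B*f)
(P(8, 13)*121)*15 = ((-69 - 39*8*13)*121)*15 = ((-69 - 4056)*121)*15 = -4125*121*15 = -499125*15 = -7486875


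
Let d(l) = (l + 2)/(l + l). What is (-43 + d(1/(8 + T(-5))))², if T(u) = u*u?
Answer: 361/4 ≈ 90.250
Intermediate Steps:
T(u) = u²
d(l) = (2 + l)/(2*l) (d(l) = (2 + l)/((2*l)) = (2 + l)*(1/(2*l)) = (2 + l)/(2*l))
(-43 + d(1/(8 + T(-5))))² = (-43 + (2 + 1/(8 + (-5)²))/(2*(1/(8 + (-5)²))))² = (-43 + (2 + 1/(8 + 25))/(2*(1/(8 + 25))))² = (-43 + (2 + 1/33)/(2*(1/33)))² = (-43 + (½)*33*(67/33))² = (-43 + 67/2)² = (-19/2)² = 361/4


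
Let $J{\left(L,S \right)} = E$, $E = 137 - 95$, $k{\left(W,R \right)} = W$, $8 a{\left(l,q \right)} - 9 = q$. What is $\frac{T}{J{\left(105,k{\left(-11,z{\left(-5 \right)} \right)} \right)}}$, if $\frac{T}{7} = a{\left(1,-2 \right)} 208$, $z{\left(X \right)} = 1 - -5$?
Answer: $\frac{91}{3} \approx 30.333$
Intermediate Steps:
$a{\left(l,q \right)} = \frac{9}{8} + \frac{q}{8}$
$z{\left(X \right)} = 6$ ($z{\left(X \right)} = 1 + 5 = 6$)
$E = 42$
$J{\left(L,S \right)} = 42$
$T = 1274$ ($T = 7 \left(\frac{9}{8} + \frac{1}{8} \left(-2\right)\right) 208 = 7 \left(\frac{9}{8} - \frac{1}{4}\right) 208 = 7 \cdot \frac{7}{8} \cdot 208 = 7 \cdot 182 = 1274$)
$\frac{T}{J{\left(105,k{\left(-11,z{\left(-5 \right)} \right)} \right)}} = \frac{1274}{42} = 1274 \cdot \frac{1}{42} = \frac{91}{3}$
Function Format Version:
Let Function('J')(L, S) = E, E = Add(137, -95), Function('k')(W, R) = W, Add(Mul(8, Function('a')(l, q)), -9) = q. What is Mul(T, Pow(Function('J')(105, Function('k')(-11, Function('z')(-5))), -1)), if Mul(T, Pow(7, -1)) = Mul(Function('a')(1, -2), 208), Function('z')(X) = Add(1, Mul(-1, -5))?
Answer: Rational(91, 3) ≈ 30.333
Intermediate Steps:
Function('a')(l, q) = Add(Rational(9, 8), Mul(Rational(1, 8), q))
Function('z')(X) = 6 (Function('z')(X) = Add(1, 5) = 6)
E = 42
Function('J')(L, S) = 42
T = 1274 (T = Mul(7, Mul(Add(Rational(9, 8), Mul(Rational(1, 8), -2)), 208)) = Mul(7, Mul(Add(Rational(9, 8), Rational(-1, 4)), 208)) = Mul(7, Mul(Rational(7, 8), 208)) = Mul(7, 182) = 1274)
Mul(T, Pow(Function('J')(105, Function('k')(-11, Function('z')(-5))), -1)) = Mul(1274, Pow(42, -1)) = Mul(1274, Rational(1, 42)) = Rational(91, 3)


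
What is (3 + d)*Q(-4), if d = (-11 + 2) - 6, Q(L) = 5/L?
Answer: 15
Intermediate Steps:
d = -15 (d = -9 - 6 = -15)
(3 + d)*Q(-4) = (3 - 15)*(5/(-4)) = -60*(-1)/4 = -12*(-5/4) = 15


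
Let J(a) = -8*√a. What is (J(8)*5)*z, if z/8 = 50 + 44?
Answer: -60160*√2 ≈ -85079.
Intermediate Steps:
z = 752 (z = 8*(50 + 44) = 8*94 = 752)
(J(8)*5)*z = (-16*√2*5)*752 = -80*√2*752 = -60160*√2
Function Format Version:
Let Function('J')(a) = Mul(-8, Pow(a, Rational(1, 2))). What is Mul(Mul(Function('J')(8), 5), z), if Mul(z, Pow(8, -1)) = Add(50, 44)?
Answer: Mul(-60160, Pow(2, Rational(1, 2))) ≈ -85079.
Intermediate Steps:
z = 752 (z = Mul(8, Add(50, 44)) = Mul(8, 94) = 752)
Mul(Mul(Function('J')(8), 5), z) = Mul(Mul(Mul(-8, Pow(8, Rational(1, 2))), 5), 752) = Mul(Mul(Mul(-8, Mul(2, Pow(2, Rational(1, 2)))), 5), 752) = Mul(Mul(Mul(-16, Pow(2, Rational(1, 2))), 5), 752) = Mul(Mul(-80, Pow(2, Rational(1, 2))), 752) = Mul(-60160, Pow(2, Rational(1, 2)))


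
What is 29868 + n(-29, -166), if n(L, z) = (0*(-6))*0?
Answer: 29868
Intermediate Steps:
n(L, z) = 0 (n(L, z) = 0*0 = 0)
29868 + n(-29, -166) = 29868 + 0 = 29868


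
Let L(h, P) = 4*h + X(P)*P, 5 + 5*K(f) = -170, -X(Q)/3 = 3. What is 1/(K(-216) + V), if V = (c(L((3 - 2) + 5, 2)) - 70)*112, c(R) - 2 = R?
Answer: -1/6979 ≈ -0.00014329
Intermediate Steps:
X(Q) = -9 (X(Q) = -3*3 = -9)
K(f) = -35 (K(f) = -1 + (⅕)*(-170) = -1 - 34 = -35)
L(h, P) = -9*P + 4*h (L(h, P) = 4*h - 9*P = -9*P + 4*h)
c(R) = 2 + R
V = -6944 (V = ((2 + (-9*2 + 4*((3 - 2) + 5))) - 70)*112 = ((2 + (-18 + 4*(1 + 5))) - 70)*112 = ((2 + (-18 + 4*6)) - 70)*112 = ((2 + (-18 + 24)) - 70)*112 = ((2 + 6) - 70)*112 = (8 - 70)*112 = -62*112 = -6944)
1/(K(-216) + V) = 1/(-35 - 6944) = 1/(-6979) = -1/6979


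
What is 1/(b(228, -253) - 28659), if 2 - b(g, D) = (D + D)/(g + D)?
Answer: -25/716931 ≈ -3.4871e-5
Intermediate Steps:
b(g, D) = 2 - 2*D/(D + g) (b(g, D) = 2 - (D + D)/(g + D) = 2 - 2*D/(D + g))
1/(b(228, -253) - 28659) = 1/(2*228/(-253 + 228) - 28659) = 1/(2*228/(-25) - 28659) = 1/(2*228*(-1/25) - 28659) = 1/(-456/25 - 28659) = 1/(-716931/25) = -25/716931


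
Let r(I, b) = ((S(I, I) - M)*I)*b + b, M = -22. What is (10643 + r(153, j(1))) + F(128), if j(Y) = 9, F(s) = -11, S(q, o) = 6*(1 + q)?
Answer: 1313283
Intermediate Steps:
S(q, o) = 6 + 6*q
r(I, b) = b + I*b*(28 + 6*I) (r(I, b) = (((6 + 6*I) - 1*(-22))*I)*b + b = (((6 + 6*I) + 22)*I)*b + b = ((28 + 6*I)*I)*b + b = (I*(28 + 6*I))*b + b = I*b*(28 + 6*I) + b = b + I*b*(28 + 6*I))
(10643 + r(153, j(1))) + F(128) = (10643 + 9*(1 + 6*153² + 28*153)) - 11 = (10643 + 9*(1 + 6*23409 + 4284)) - 11 = (10643 + 9*(1 + 140454 + 4284)) - 11 = (10643 + 9*144739) - 11 = (10643 + 1302651) - 11 = 1313294 - 11 = 1313283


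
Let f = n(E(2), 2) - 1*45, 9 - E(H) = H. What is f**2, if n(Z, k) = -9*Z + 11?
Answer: 9409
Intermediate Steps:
E(H) = 9 - H
n(Z, k) = 11 - 9*Z
f = -97 (f = (11 - 9*(9 - 1*2)) - 1*45 = (11 - 9*(9 - 2)) - 45 = (11 - 9*7) - 45 = (11 - 63) - 45 = -52 - 45 = -97)
f**2 = (-97)**2 = 9409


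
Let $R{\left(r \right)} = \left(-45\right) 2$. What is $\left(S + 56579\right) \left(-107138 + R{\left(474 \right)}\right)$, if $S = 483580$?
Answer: $-57920169252$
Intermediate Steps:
$R{\left(r \right)} = -90$
$\left(S + 56579\right) \left(-107138 + R{\left(474 \right)}\right) = \left(483580 + 56579\right) \left(-107138 - 90\right) = 540159 \left(-107228\right) = -57920169252$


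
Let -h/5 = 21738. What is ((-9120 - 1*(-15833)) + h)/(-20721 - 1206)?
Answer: 101977/21927 ≈ 4.6507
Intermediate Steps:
h = -108690 (h = -5*21738 = -108690)
((-9120 - 1*(-15833)) + h)/(-20721 - 1206) = ((-9120 - 1*(-15833)) - 108690)/(-20721 - 1206) = ((-9120 + 15833) - 108690)/(-21927) = (6713 - 108690)*(-1/21927) = -101977*(-1/21927) = 101977/21927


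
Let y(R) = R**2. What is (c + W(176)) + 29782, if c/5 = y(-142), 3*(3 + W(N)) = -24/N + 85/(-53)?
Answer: 456833273/3498 ≈ 1.3060e+5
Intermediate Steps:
W(N) = -562/159 - 8/N (W(N) = -3 + (-24/N + 85/(-53))/3 = -3 + (-24/N + 85*(-1/53))/3 = -3 + (-24/N - 85/53)/3 = -3 + (-85/53 - 24/N)/3 = -3 + (-85/159 - 8/N) = -562/159 - 8/N)
c = 100820 (c = 5*(-142)**2 = 5*20164 = 100820)
(c + W(176)) + 29782 = (100820 + (-562/159 - 8/176)) + 29782 = (100820 + (-562/159 - 8*1/176)) + 29782 = (100820 + (-562/159 - 1/22)) + 29782 = (100820 - 12523/3498) + 29782 = 352655837/3498 + 29782 = 456833273/3498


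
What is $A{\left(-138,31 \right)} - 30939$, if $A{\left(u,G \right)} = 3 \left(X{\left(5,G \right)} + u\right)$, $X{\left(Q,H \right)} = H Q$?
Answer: $-30888$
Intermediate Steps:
$A{\left(u,G \right)} = 3 u + 15 G$ ($A{\left(u,G \right)} = 3 \left(G 5 + u\right) = 3 \left(5 G + u\right) = 3 \left(u + 5 G\right) = 3 u + 15 G$)
$A{\left(-138,31 \right)} - 30939 = \left(3 \left(-138\right) + 15 \cdot 31\right) - 30939 = \left(-414 + 465\right) - 30939 = 51 - 30939 = -30888$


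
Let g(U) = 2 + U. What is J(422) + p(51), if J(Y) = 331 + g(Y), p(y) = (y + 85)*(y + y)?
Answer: 14627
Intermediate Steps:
p(y) = 2*y*(85 + y) (p(y) = (85 + y)*(2*y) = 2*y*(85 + y))
J(Y) = 333 + Y (J(Y) = 331 + (2 + Y) = 333 + Y)
J(422) + p(51) = (333 + 422) + 2*51*(85 + 51) = 755 + 2*51*136 = 755 + 13872 = 14627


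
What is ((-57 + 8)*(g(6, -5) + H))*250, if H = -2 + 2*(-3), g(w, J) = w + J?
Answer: 85750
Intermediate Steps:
g(w, J) = J + w
H = -8 (H = -2 - 6 = -8)
((-57 + 8)*(g(6, -5) + H))*250 = ((-57 + 8)*((-5 + 6) - 8))*250 = -49*(1 - 8)*250 = -49*(-7)*250 = 343*250 = 85750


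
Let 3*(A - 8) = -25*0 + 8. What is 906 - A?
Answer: 2686/3 ≈ 895.33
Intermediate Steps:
A = 32/3 (A = 8 + (-25*0 + 8)/3 = 8 + (0 + 8)/3 = 8 + (⅓)*8 = 8 + 8/3 = 32/3 ≈ 10.667)
906 - A = 906 - 1*32/3 = 906 - 32/3 = 2686/3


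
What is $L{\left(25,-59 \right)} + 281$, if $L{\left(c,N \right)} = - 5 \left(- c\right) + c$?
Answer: $431$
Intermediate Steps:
$L{\left(c,N \right)} = 6 c$ ($L{\left(c,N \right)} = 5 c + c = 6 c$)
$L{\left(25,-59 \right)} + 281 = 6 \cdot 25 + 281 = 150 + 281 = 431$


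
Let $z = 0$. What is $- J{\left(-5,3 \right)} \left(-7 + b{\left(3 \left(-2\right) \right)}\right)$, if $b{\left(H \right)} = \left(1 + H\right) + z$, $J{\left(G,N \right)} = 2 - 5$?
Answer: $-36$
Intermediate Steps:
$J{\left(G,N \right)} = -3$ ($J{\left(G,N \right)} = 2 - 5 = -3$)
$b{\left(H \right)} = 1 + H$ ($b{\left(H \right)} = \left(1 + H\right) + 0 = 1 + H$)
$- J{\left(-5,3 \right)} \left(-7 + b{\left(3 \left(-2\right) \right)}\right) = \left(-1\right) \left(-3\right) \left(-7 + \left(1 + 3 \left(-2\right)\right)\right) = 3 \left(-7 + \left(1 - 6\right)\right) = 3 \left(-7 - 5\right) = 3 \left(-12\right) = -36$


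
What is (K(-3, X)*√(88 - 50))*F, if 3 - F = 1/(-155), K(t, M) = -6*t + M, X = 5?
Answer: 10718*√38/155 ≈ 426.26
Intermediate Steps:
K(t, M) = M - 6*t
F = 466/155 (F = 3 - 1/(-155) = 3 - 1*(-1/155) = 3 + 1/155 = 466/155 ≈ 3.0065)
(K(-3, X)*√(88 - 50))*F = ((5 - 6*(-3))*√(88 - 50))*(466/155) = ((5 + 18)*√38)*(466/155) = (23*√38)*(466/155) = 10718*√38/155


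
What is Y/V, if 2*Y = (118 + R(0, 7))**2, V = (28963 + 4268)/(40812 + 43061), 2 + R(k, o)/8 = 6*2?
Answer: 49820562/1007 ≈ 49474.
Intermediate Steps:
R(k, o) = 80 (R(k, o) = -16 + 8*(6*2) = -16 + 8*12 = -16 + 96 = 80)
V = 33231/83873 ≈ 0.39621
Y = 19602 (Y = (118 + 80)**2/2 = (1/2)*198**2 = (1/2)*39204 = 19602)
Y/V = 19602/(33231/83873) = 19602*(83873/33231) = 49820562/1007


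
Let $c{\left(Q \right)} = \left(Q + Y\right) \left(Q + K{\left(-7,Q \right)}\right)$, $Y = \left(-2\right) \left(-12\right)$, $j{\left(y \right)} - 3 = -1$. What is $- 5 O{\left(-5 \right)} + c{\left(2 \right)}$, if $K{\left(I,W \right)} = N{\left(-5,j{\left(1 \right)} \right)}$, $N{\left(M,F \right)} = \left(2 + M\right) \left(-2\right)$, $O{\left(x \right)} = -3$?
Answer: $223$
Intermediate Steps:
$j{\left(y \right)} = 2$ ($j{\left(y \right)} = 3 - 1 = 2$)
$Y = 24$
$N{\left(M,F \right)} = -4 - 2 M$
$K{\left(I,W \right)} = 6$ ($K{\left(I,W \right)} = -4 - -10 = -4 + 10 = 6$)
$c{\left(Q \right)} = \left(6 + Q\right) \left(24 + Q\right)$ ($c{\left(Q \right)} = \left(Q + 24\right) \left(Q + 6\right) = \left(24 + Q\right) \left(6 + Q\right) = \left(6 + Q\right) \left(24 + Q\right)$)
$- 5 O{\left(-5 \right)} + c{\left(2 \right)} = \left(-5\right) \left(-3\right) + \left(144 + 2^{2} + 30 \cdot 2\right) = 15 + \left(144 + 4 + 60\right) = 15 + 208 = 223$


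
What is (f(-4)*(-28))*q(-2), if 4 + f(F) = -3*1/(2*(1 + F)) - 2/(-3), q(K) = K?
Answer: -476/3 ≈ -158.67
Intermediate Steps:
f(F) = -10/3 - 3/(2 + 2*F) (f(F) = -4 + (-3*1/(2*(1 + F)) - 2/(-3)) = -4 + (-3/(2 + 2*F) - 2*(-⅓)) = -4 + (-3/(2 + 2*F) + ⅔) = -4 + (⅔ - 3/(2 + 2*F)) = -10/3 - 3/(2 + 2*F))
(f(-4)*(-28))*q(-2) = (((-29 - 20*(-4))/(6*(1 - 4)))*(-28))*(-2) = (((⅙)*(-29 + 80)/(-3))*(-28))*(-2) = (((⅙)*(-⅓)*51)*(-28))*(-2) = -17/6*(-28)*(-2) = (238/3)*(-2) = -476/3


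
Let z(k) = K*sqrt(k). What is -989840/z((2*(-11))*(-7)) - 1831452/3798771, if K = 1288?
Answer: -610484/1266257 - 61865*sqrt(154)/12397 ≈ -62.410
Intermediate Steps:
z(k) = 1288*sqrt(k)
-989840/z((2*(-11))*(-7)) - 1831452/3798771 = -989840*sqrt(154)/198352 - 1831452/3798771 = -989840*sqrt(154)/198352 - 1831452*1/3798771 = -989840*sqrt(154)/198352 - 610484/1266257 = -61865*sqrt(154)/12397 - 610484/1266257 = -610484/1266257 - 61865*sqrt(154)/12397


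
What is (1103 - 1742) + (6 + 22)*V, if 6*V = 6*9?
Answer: -387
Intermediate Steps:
V = 9 (V = (6*9)/6 = (1/6)*54 = 9)
(1103 - 1742) + (6 + 22)*V = (1103 - 1742) + (6 + 22)*9 = -639 + 28*9 = -639 + 252 = -387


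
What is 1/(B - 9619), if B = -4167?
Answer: -1/13786 ≈ -7.2537e-5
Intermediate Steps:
1/(B - 9619) = 1/(-4167 - 9619) = 1/(-13786) = -1/13786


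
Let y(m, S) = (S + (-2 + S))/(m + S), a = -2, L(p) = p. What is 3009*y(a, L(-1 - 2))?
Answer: 24072/5 ≈ 4814.4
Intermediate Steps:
y(m, S) = (-2 + 2*S)/(S + m)
3009*y(a, L(-1 - 2)) = 3009*(2*(-1 + (-1 - 2))/((-1 - 2) - 2)) = 3009*(2*(-1 - 3)/(-3 - 2)) = 3009*(2*(-4)/(-5)) = 3009*(2*(-1/5)*(-4)) = 3009*(8/5) = 24072/5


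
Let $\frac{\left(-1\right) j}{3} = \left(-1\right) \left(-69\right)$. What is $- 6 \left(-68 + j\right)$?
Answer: $1650$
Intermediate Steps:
$j = -207$ ($j = - 3 \left(\left(-1\right) \left(-69\right)\right) = \left(-3\right) 69 = -207$)
$- 6 \left(-68 + j\right) = - 6 \left(-68 - 207\right) = \left(-6\right) \left(-275\right) = 1650$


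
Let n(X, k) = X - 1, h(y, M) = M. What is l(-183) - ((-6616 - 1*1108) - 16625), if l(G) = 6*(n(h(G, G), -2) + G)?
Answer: 22147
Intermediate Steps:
n(X, k) = -1 + X
l(G) = -6 + 12*G (l(G) = 6*((-1 + G) + G) = 6*(-1 + 2*G) = -6 + 12*G)
l(-183) - ((-6616 - 1*1108) - 16625) = (-6 + 12*(-183)) - ((-6616 - 1*1108) - 16625) = (-6 - 2196) - ((-6616 - 1108) - 16625) = -2202 - (-7724 - 16625) = -2202 - 1*(-24349) = -2202 + 24349 = 22147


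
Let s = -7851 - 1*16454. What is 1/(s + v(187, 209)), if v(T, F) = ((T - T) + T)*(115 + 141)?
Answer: 1/23567 ≈ 4.2432e-5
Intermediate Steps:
s = -24305 (s = -7851 - 16454 = -24305)
v(T, F) = 256*T (v(T, F) = (0 + T)*256 = T*256 = 256*T)
1/(s + v(187, 209)) = 1/(-24305 + 256*187) = 1/(-24305 + 47872) = 1/23567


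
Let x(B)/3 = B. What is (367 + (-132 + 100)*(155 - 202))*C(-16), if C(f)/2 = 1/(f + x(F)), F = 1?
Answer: -3742/13 ≈ -287.85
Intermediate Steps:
x(B) = 3*B
C(f) = 2/(3 + f) (C(f) = 2/(f + 3*1) = 2/(f + 3) = 2/(3 + f))
(367 + (-132 + 100)*(155 - 202))*C(-16) = (367 + (-132 + 100)*(155 - 202))*(2/(3 - 16)) = (367 - 32*(-47))*(2/(-13)) = (367 + 1504)*(2*(-1/13)) = 1871*(-2/13) = -3742/13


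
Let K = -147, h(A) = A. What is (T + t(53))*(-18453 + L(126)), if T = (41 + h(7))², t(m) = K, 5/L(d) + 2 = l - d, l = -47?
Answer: -1393111392/35 ≈ -3.9803e+7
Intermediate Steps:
L(d) = 5/(-49 - d) (L(d) = 5/(-2 + (-47 - d)) = 5/(-49 - d))
t(m) = -147
T = 2304 (T = (41 + 7)² = 48² = 2304)
(T + t(53))*(-18453 + L(126)) = (2304 - 147)*(-18453 - 5/(49 + 126)) = 2157*(-18453 - 5/175) = 2157*(-18453 - 5*1/175) = 2157*(-18453 - 1/35) = 2157*(-645856/35) = -1393111392/35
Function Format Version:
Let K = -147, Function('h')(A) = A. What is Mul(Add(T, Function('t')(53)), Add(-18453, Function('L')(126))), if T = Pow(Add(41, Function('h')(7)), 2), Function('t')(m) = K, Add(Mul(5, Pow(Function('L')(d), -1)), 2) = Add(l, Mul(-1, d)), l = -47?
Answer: Rational(-1393111392, 35) ≈ -3.9803e+7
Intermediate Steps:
Function('L')(d) = Mul(5, Pow(Add(-49, Mul(-1, d)), -1)) (Function('L')(d) = Mul(5, Pow(Add(-2, Add(-47, Mul(-1, d))), -1)) = Mul(5, Pow(Add(-49, Mul(-1, d)), -1)))
Function('t')(m) = -147
T = 2304 (T = Pow(Add(41, 7), 2) = Pow(48, 2) = 2304)
Mul(Add(T, Function('t')(53)), Add(-18453, Function('L')(126))) = Mul(Add(2304, -147), Add(-18453, Mul(-5, Pow(Add(49, 126), -1)))) = Mul(2157, Add(-18453, Mul(-5, Pow(175, -1)))) = Mul(2157, Add(-18453, Mul(-5, Rational(1, 175)))) = Mul(2157, Add(-18453, Rational(-1, 35))) = Mul(2157, Rational(-645856, 35)) = Rational(-1393111392, 35)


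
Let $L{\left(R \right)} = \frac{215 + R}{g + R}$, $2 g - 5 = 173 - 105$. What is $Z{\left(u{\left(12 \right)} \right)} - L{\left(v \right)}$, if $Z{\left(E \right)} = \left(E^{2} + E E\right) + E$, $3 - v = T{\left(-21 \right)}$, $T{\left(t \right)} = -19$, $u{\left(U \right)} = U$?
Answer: $\frac{11542}{39} \approx 295.95$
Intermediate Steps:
$g = \frac{73}{2}$ ($g = \frac{5}{2} + \frac{173 - 105}{2} = \frac{5}{2} + \frac{1}{2} \cdot 68 = \frac{5}{2} + 34 = \frac{73}{2} \approx 36.5$)
$v = 22$ ($v = 3 - -19 = 3 + 19 = 22$)
$L{\left(R \right)} = \frac{215 + R}{\frac{73}{2} + R}$
$Z{\left(E \right)} = E + 2 E^{2}$ ($Z{\left(E \right)} = \left(E^{2} + E^{2}\right) + E = 2 E^{2} + E = E + 2 E^{2}$)
$Z{\left(u{\left(12 \right)} \right)} - L{\left(v \right)} = 12 \left(1 + 2 \cdot 12\right) - \frac{2 \left(215 + 22\right)}{73 + 2 \cdot 22} = 12 \left(1 + 24\right) - 2 \frac{1}{73 + 44} \cdot 237 = 12 \cdot 25 - 2 \cdot \frac{1}{117} \cdot 237 = 300 - 2 \cdot \frac{1}{117} \cdot 237 = 300 - \frac{158}{39} = \frac{11542}{39}$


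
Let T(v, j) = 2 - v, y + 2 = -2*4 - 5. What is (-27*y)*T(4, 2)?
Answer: -810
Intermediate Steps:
y = -15 (y = -2 + (-2*4 - 5) = -2 + (-8 - 5) = -2 - 13 = -15)
(-27*y)*T(4, 2) = (-27*(-15))*(2 - 1*4) = 405*(2 - 4) = 405*(-2) = -810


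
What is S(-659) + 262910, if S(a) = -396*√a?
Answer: 262910 - 396*I*√659 ≈ 2.6291e+5 - 10166.0*I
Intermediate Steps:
S(-659) + 262910 = -396*I*√659 + 262910 = 262910 - 396*I*√659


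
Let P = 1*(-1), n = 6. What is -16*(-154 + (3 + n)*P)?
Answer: 2608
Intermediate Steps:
P = -1
-16*(-154 + (3 + n)*P) = -16*(-154 + (3 + 6)*(-1)) = -16*(-154 + 9*(-1)) = -16*(-154 - 9) = -16*(-163) = 2608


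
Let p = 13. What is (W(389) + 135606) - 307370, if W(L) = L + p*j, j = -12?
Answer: -171531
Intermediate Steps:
W(L) = -156 + L (W(L) = L + 13*(-12) = L - 156 = -156 + L)
(W(389) + 135606) - 307370 = ((-156 + 389) + 135606) - 307370 = (233 + 135606) - 307370 = 135839 - 307370 = -171531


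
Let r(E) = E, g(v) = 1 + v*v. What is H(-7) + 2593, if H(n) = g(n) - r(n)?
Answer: 2650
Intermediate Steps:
g(v) = 1 + v²
H(n) = 1 + n² - n (H(n) = (1 + n²) - n = 1 + n² - n)
H(-7) + 2593 = (1 + (-7)² - 1*(-7)) + 2593 = (1 + 49 + 7) + 2593 = 57 + 2593 = 2650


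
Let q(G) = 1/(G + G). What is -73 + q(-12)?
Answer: -1753/24 ≈ -73.042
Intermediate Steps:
q(G) = 1/(2*G)
-73 + q(-12) = -73 + (1/2)/(-12) = -73 + (1/2)*(-1/12) = -73 - 1/24 = -1753/24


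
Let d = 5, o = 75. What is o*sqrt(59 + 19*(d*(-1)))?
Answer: 450*I ≈ 450.0*I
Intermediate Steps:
o*sqrt(59 + 19*(d*(-1))) = 75*sqrt(59 + 19*(5*(-1))) = 75*sqrt(59 + 19*(-5)) = 75*sqrt(59 - 95) = 75*sqrt(-36) = 75*(6*I) = 450*I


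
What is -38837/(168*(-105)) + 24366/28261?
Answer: 1527388697/498524040 ≈ 3.0638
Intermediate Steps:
-38837/(168*(-105)) + 24366/28261 = -38837/(-17640) + 24366*(1/28261) = -38837*(-1/17640) + 24366/28261 = 38837/17640 + 24366/28261 = 1527388697/498524040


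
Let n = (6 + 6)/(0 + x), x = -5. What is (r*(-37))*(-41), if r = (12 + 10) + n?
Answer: 148666/5 ≈ 29733.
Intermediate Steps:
n = -12/5 (n = (6 + 6)/(0 - 5) = 12/(-5) = 12*(-1/5) = -12/5 ≈ -2.4000)
r = 98/5 (r = (12 + 10) - 12/5 = 22 - 12/5 = 98/5 ≈ 19.600)
(r*(-37))*(-41) = ((98/5)*(-37))*(-41) = -3626/5*(-41) = 148666/5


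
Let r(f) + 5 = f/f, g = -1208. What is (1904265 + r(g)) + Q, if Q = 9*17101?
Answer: 2058170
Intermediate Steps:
Q = 153909
r(f) = -4 (r(f) = -5 + f/f = -5 + 1 = -4)
(1904265 + r(g)) + Q = (1904265 - 4) + 153909 = 1904261 + 153909 = 2058170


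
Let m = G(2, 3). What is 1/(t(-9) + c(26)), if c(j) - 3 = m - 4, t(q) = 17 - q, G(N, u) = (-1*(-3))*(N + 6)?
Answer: 1/49 ≈ 0.020408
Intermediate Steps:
G(N, u) = 18 + 3*N (G(N, u) = 3*(6 + N) = 18 + 3*N)
m = 24 (m = 18 + 3*2 = 18 + 6 = 24)
c(j) = 23 (c(j) = 3 + (24 - 4) = 3 + 20 = 23)
1/(t(-9) + c(26)) = 1/((17 - 1*(-9)) + 23) = 1/((17 + 9) + 23) = 1/(26 + 23) = 1/49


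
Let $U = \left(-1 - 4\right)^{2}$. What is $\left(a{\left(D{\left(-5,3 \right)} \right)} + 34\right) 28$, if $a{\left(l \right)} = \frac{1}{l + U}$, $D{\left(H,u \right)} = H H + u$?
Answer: $\frac{50484}{53} \approx 952.53$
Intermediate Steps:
$U = 25$ ($U = \left(-5\right)^{2} = 25$)
$D{\left(H,u \right)} = u + H^{2}$ ($D{\left(H,u \right)} = H^{2} + u = u + H^{2}$)
$a{\left(l \right)} = \frac{1}{25 + l}$ ($a{\left(l \right)} = \frac{1}{l + 25} = \frac{1}{25 + l}$)
$\left(a{\left(D{\left(-5,3 \right)} \right)} + 34\right) 28 = \left(\frac{1}{25 + \left(3 + \left(-5\right)^{2}\right)} + 34\right) 28 = \left(\frac{1}{25 + \left(3 + 25\right)} + 34\right) 28 = \left(\frac{1}{25 + 28} + 34\right) 28 = \left(\frac{1}{53} + 34\right) 28 = \frac{1803}{53} \cdot 28 = \frac{50484}{53}$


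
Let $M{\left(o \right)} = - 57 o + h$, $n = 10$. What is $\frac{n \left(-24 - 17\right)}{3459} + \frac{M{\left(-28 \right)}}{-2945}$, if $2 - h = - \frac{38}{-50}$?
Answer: $- \frac{168307579}{254668875} \approx -0.66089$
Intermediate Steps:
$h = \frac{31}{25}$ ($h = 2 - - \frac{38}{-50} = 2 - \left(-38\right) \left(- \frac{1}{50}\right) = 2 - \frac{19}{25} = \frac{31}{25} \approx 1.24$)
$M{\left(o \right)} = \frac{31}{25} - 57 o$ ($M{\left(o \right)} = - 57 o + \frac{31}{25} = \frac{31}{25} - 57 o$)
$\frac{n \left(-24 - 17\right)}{3459} + \frac{M{\left(-28 \right)}}{-2945} = \frac{10 \left(-24 - 17\right)}{3459} + \frac{\frac{31}{25} - -1596}{-2945} = 10 \left(-41\right) \frac{1}{3459} + \left(\frac{31}{25} + 1596\right) \left(- \frac{1}{2945}\right) = \left(-410\right) \frac{1}{3459} + \frac{39931}{25} \left(- \frac{1}{2945}\right) = - \frac{410}{3459} - \frac{39931}{73625} = - \frac{168307579}{254668875}$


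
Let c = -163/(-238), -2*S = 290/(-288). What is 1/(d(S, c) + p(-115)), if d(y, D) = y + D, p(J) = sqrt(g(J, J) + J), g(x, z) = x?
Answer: 1395795744/271809784849 - 1174569984*I*sqrt(230)/271809784849 ≈ 0.0051352 - 0.065536*I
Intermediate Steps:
S = 145/288 (S = -145/(-288) = -145*(-1)/288 = -1/2*(-145/144) = 145/288 ≈ 0.50347)
c = 163/238 (c = -163*(-1/238) = 163/238 ≈ 0.68487)
p(J) = sqrt(2)*sqrt(J) (p(J) = sqrt(J + J) = sqrt(2*J) = sqrt(2)*sqrt(J))
d(y, D) = D + y
1/(d(S, c) + p(-115)) = 1/((163/238 + 145/288) + sqrt(2)*sqrt(-115)) = 1/(40727/34272 + sqrt(2)*(I*sqrt(115))) = 1/(40727/34272 + I*sqrt(230))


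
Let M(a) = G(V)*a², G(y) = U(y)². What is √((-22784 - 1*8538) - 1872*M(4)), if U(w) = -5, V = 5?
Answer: I*√780122 ≈ 883.25*I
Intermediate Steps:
G(y) = 25 (G(y) = (-5)² = 25)
M(a) = 25*a²
√((-22784 - 1*8538) - 1872*M(4)) = √((-22784 - 1*8538) - 46800*4²) = √((-22784 - 8538) - 46800*16) = √(-31322 - 1872*400) = √(-31322 - 748800) = √(-780122) = I*√780122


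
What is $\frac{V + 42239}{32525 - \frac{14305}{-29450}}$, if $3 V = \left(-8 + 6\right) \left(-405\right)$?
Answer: $\frac{250378010}{191575111} \approx 1.3069$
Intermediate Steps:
$V = 270$ ($V = \frac{\left(-8 + 6\right) \left(-405\right)}{3} = \frac{\left(-2\right) \left(-405\right)}{3} = \frac{1}{3} \cdot 810 = 270$)
$\frac{V + 42239}{32525 - \frac{14305}{-29450}} = \frac{270 + 42239}{32525 - \frac{14305}{-29450}} = \frac{42509}{32525 - - \frac{2861}{5890}} = \frac{42509}{32525 + \frac{2861}{5890}} = \frac{42509}{\frac{191575111}{5890}} = 42509 \cdot \frac{5890}{191575111} = \frac{250378010}{191575111}$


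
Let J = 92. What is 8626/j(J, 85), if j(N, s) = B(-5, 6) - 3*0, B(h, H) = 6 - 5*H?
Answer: -4313/12 ≈ -359.42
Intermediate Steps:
j(N, s) = -24 (j(N, s) = (6 - 5*6) - 3*0 = (6 - 30) + 0 = -24 + 0 = -24)
8626/j(J, 85) = 8626/(-24) = 8626*(-1/24) = -4313/12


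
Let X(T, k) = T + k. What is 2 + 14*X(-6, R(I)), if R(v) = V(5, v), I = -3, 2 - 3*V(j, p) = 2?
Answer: -82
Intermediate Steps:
V(j, p) = 0 (V(j, p) = ⅔ - ⅓*2 = ⅔ - ⅔ = 0)
R(v) = 0
2 + 14*X(-6, R(I)) = 2 + 14*(-6 + 0) = 2 + 14*(-6) = 2 - 84 = -82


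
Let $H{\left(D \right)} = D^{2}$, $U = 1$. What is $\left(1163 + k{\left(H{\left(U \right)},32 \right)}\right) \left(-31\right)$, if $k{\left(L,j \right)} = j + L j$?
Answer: $-38037$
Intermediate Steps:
$\left(1163 + k{\left(H{\left(U \right)},32 \right)}\right) \left(-31\right) = \left(1163 + 32 \left(1 + 1^{2}\right)\right) \left(-31\right) = \left(1163 + 32 \left(1 + 1\right)\right) \left(-31\right) = \left(1163 + 32 \cdot 2\right) \left(-31\right) = \left(1163 + 64\right) \left(-31\right) = 1227 \left(-31\right) = -38037$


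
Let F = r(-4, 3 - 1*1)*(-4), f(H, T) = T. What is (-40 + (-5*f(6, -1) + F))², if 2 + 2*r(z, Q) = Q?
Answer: 1225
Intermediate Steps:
r(z, Q) = -1 + Q/2
F = 0 (F = (-1 + (3 - 1*1)/2)*(-4) = (-1 + (3 - 1)/2)*(-4) = (-1 + (½)*2)*(-4) = (-1 + 1)*(-4) = 0*(-4) = 0)
(-40 + (-5*f(6, -1) + F))² = (-40 + (-5*(-1) + 0))² = (-40 + (5 + 0))² = (-40 + 5)² = (-35)² = 1225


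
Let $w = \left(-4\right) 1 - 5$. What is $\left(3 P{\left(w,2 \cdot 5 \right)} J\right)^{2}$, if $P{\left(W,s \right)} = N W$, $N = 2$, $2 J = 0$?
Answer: $0$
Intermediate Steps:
$J = 0$ ($J = \frac{1}{2} \cdot 0 = 0$)
$w = -9$ ($w = -4 - 5 = -9$)
$P{\left(W,s \right)} = 2 W$
$\left(3 P{\left(w,2 \cdot 5 \right)} J\right)^{2} = \left(3 \cdot 2 \left(-9\right) 0\right)^{2} = \left(3 \left(-18\right) 0\right)^{2} = \left(\left(-54\right) 0\right)^{2} = 0^{2} = 0$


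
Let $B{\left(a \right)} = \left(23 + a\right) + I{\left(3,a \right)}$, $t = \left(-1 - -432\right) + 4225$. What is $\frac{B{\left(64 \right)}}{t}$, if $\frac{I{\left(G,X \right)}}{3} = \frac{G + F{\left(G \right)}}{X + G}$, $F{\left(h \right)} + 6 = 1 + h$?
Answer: $\frac{243}{12998} \approx 0.018695$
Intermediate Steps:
$F{\left(h \right)} = -5 + h$ ($F{\left(h \right)} = -6 + \left(1 + h\right) = -5 + h$)
$t = 4656$ ($t = \left(-1 + 432\right) + 4225 = 431 + 4225 = 4656$)
$I{\left(G,X \right)} = \frac{3 \left(-5 + 2 G\right)}{G + X}$ ($I{\left(G,X \right)} = 3 \frac{G + \left(-5 + G\right)}{X + G} = 3 \frac{-5 + 2 G}{G + X} = \frac{3 \left(-5 + 2 G\right)}{G + X}$)
$B{\left(a \right)} = 23 + a + \frac{3}{3 + a}$ ($B{\left(a \right)} = \left(23 + a\right) + \frac{3 \left(-5 + 2 \cdot 3\right)}{3 + a} = \left(23 + a\right) + \frac{3 \left(-5 + 6\right)}{3 + a} = \left(23 + a\right) + 3 \frac{1}{3 + a} 1 = \left(23 + a\right) + \frac{3}{3 + a} = 23 + a + \frac{3}{3 + a}$)
$\frac{B{\left(64 \right)}}{t} = \frac{\frac{1}{3 + 64} \left(3 + \left(3 + 64\right) \left(23 + 64\right)\right)}{4656} = \frac{3 + 67 \cdot 87}{67} \cdot \frac{1}{4656} = \frac{3 + 5829}{67} \cdot \frac{1}{4656} = \frac{1}{67} \cdot 5832 \cdot \frac{1}{4656} = \frac{5832}{67} \cdot \frac{1}{4656} = \frac{243}{12998}$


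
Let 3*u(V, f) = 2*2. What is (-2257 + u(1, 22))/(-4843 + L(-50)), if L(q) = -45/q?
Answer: 67670/145263 ≈ 0.46584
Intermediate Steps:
u(V, f) = 4/3 (u(V, f) = (2*2)/3 = (1/3)*4 = 4/3)
(-2257 + u(1, 22))/(-4843 + L(-50)) = (-2257 + 4/3)/(-4843 - 45/(-50)) = -6767/(3*(-4843 - 45*(-1/50))) = -6767/(3*(-4843 + 9/10)) = -6767/(3*(-48421/10)) = -6767/3*(-10/48421) = 67670/145263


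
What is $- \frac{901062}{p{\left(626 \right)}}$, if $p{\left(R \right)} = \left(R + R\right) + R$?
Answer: $- \frac{150177}{313} \approx -479.8$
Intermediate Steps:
$p{\left(R \right)} = 3 R$ ($p{\left(R \right)} = 2 R + R = 3 R$)
$- \frac{901062}{p{\left(626 \right)}} = - \frac{901062}{3 \cdot 626} = - \frac{901062}{1878} = \left(-901062\right) \frac{1}{1878} = - \frac{150177}{313}$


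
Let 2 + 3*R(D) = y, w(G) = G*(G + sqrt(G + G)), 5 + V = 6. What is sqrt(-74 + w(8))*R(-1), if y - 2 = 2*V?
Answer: 2*sqrt(22)/3 ≈ 3.1269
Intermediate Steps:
V = 1 (V = -5 + 6 = 1)
w(G) = G*(G + sqrt(2)*sqrt(G)) (w(G) = G*(G + sqrt(2*G)) = G*(G + sqrt(2)*sqrt(G)))
y = 4 (y = 2 + 2*1 = 2 + 2 = 4)
R(D) = 2/3 (R(D) = -2/3 + (1/3)*4 = -2/3 + 4/3 = 2/3)
sqrt(-74 + w(8))*R(-1) = sqrt(-74 + (8**2 + sqrt(2)*8**(3/2)))*(2/3) = sqrt(-74 + (64 + sqrt(2)*(16*sqrt(2))))*(2/3) = sqrt(-74 + (64 + 32))*(2/3) = sqrt(-74 + 96)*(2/3) = sqrt(22)*(2/3) = 2*sqrt(22)/3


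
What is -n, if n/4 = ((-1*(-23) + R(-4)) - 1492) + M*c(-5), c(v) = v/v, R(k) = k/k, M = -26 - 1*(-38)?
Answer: 5824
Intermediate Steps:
M = 12 (M = -26 + 38 = 12)
R(k) = 1
c(v) = 1
n = -5824 (n = 4*(((-1*(-23) + 1) - 1492) + 12*1) = 4*(((23 + 1) - 1492) + 12) = 4*((24 - 1492) + 12) = 4*(-1468 + 12) = 4*(-1456) = -5824)
-n = -1*(-5824) = 5824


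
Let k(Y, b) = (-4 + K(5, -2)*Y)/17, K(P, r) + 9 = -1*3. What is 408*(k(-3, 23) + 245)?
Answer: 100728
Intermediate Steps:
K(P, r) = -12 (K(P, r) = -9 - 1*3 = -9 - 3 = -12)
k(Y, b) = -4/17 - 12*Y/17 (k(Y, b) = (-4 - 12*Y)/17 = (-4 - 12*Y)*(1/17) = -4/17 - 12*Y/17)
408*(k(-3, 23) + 245) = 408*((-4/17 - 12/17*(-3)) + 245) = 408*((-4/17 + 36/17) + 245) = 408*(32/17 + 245) = 408*(4197/17) = 100728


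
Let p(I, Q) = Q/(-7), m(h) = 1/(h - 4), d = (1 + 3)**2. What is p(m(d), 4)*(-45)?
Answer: 180/7 ≈ 25.714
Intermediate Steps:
d = 16 (d = 4**2 = 16)
m(h) = 1/(-4 + h)
p(I, Q) = -Q/7 (p(I, Q) = Q*(-1/7) = -Q/7)
p(m(d), 4)*(-45) = -1/7*4*(-45) = -4/7*(-45) = 180/7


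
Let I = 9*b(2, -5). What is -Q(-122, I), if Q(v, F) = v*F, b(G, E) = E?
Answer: -5490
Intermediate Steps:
I = -45 (I = 9*(-5) = -45)
Q(v, F) = F*v
-Q(-122, I) = -(-45)*(-122) = -1*5490 = -5490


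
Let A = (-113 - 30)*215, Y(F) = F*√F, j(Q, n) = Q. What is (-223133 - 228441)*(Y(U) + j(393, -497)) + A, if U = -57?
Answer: -177499327 + 25739718*I*√57 ≈ -1.775e+8 + 1.9433e+8*I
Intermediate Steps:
Y(F) = F^(3/2)
A = -30745 (A = -143*215 = -30745)
(-223133 - 228441)*(Y(U) + j(393, -497)) + A = (-223133 - 228441)*((-57)^(3/2) + 393) - 30745 = -451574*(-57*I*√57 + 393) - 30745 = -451574*(393 - 57*I*√57) - 30745 = (-177468582 + 25739718*I*√57) - 30745 = -177499327 + 25739718*I*√57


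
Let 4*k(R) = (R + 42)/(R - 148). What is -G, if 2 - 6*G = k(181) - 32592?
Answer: -4302185/792 ≈ -5432.1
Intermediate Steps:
k(R) = (42 + R)/(4*(-148 + R)) (k(R) = ((R + 42)/(R - 148))/4 = ((42 + R)/(-148 + R))/4 = (42 + R)/(4*(-148 + R)))
G = 4302185/792 (G = 1/3 - ((42 + 181)/(4*(-148 + 181)) - 32592)/6 = 1/3 - ((1/4)*223/33 - 32592)/6 = 1/3 - ((1/4)*(1/33)*223 - 32592)/6 = 1/3 - (223/132 - 32592)/6 = 1/3 - 1/6*(-4301921/132) = 1/3 + 4301921/792 = 4302185/792 ≈ 5432.1)
-G = -1*4302185/792 = -4302185/792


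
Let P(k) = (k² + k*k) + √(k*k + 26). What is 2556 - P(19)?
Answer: 1834 - 3*√43 ≈ 1814.3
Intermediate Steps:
P(k) = √(26 + k²) + 2*k² (P(k) = (k² + k²) + √(k² + 26) = 2*k² + √(26 + k²) = √(26 + k²) + 2*k²)
2556 - P(19) = 2556 - (√(26 + 19²) + 2*19²) = 2556 - (√(26 + 361) + 2*361) = 2556 - (√387 + 722) = 2556 - (3*√43 + 722) = 2556 - (722 + 3*√43) = 2556 + (-722 - 3*√43) = 1834 - 3*√43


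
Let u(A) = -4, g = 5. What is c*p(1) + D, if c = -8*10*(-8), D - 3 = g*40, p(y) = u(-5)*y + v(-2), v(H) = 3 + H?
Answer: -1717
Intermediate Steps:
p(y) = 1 - 4*y (p(y) = -4*y + (3 - 2) = -4*y + 1 = 1 - 4*y)
D = 203 (D = 3 + 5*40 = 3 + 200 = 203)
c = 640 (c = -80*(-8) = 640)
c*p(1) + D = 640*(1 - 4*1) + 203 = 640*(1 - 4) + 203 = 640*(-3) + 203 = -1920 + 203 = -1717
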